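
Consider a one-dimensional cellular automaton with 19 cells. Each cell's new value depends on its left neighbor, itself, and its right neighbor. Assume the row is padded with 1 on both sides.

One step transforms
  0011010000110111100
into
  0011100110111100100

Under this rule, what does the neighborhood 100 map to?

At position 0 the neighborhood is 100; the next row has 0 there.

0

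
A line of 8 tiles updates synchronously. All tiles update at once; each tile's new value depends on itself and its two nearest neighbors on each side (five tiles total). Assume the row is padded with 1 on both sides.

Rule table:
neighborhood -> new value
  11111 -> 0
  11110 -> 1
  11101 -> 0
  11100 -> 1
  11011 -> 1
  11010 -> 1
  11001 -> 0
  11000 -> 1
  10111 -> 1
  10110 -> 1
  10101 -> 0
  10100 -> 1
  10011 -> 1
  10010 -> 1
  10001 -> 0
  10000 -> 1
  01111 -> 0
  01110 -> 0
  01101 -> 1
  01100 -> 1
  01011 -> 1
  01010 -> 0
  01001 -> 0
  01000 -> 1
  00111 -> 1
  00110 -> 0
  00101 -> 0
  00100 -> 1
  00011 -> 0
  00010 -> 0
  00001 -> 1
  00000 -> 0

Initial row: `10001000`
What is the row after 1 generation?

11001100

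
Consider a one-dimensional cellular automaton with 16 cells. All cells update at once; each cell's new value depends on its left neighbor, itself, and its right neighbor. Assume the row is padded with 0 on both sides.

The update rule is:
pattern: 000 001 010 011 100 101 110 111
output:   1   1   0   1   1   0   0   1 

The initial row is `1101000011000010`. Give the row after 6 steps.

1000111110111101
0111111100111000
1111111011110111
1111110011100110
1111101111011101
1111001110011000

1111001110011000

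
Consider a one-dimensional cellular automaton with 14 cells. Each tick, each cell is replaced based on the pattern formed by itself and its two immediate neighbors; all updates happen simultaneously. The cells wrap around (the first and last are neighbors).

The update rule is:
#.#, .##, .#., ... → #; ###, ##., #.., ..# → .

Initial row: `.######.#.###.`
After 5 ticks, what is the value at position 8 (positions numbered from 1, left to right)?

.#.....####...
.#.###.#....##
####..##.##.#.
#.....#.##.###
..###.###.##..
position 8 holds #

#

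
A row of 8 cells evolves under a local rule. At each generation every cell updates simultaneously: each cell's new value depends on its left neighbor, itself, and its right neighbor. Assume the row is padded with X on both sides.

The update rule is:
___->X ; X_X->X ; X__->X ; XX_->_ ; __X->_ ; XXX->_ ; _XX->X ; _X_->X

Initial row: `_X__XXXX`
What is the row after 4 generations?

__XXXX_X

generation 1: XXX_X___
generation 2: ___XXXX_
generation 3: XX_X___X
generation 4: __XXXX_X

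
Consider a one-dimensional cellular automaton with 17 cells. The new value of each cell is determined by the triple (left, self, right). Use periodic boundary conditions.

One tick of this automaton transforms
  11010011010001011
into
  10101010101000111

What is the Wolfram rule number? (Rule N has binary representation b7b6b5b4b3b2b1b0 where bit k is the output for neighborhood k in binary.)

184

position 0: 111 → 1  (bit 7 = 1)
position 1: 110 → 0  (bit 6 = 0)
position 2: 101 → 1  (bit 5 = 1)
position 4: 100 → 1  (bit 4 = 1)
position 6: 011 → 1  (bit 3 = 1)
position 3: 010 → 0  (bit 2 = 0)
position 5: 001 → 0  (bit 1 = 0)
position 11: 000 → 0  (bit 0 = 0)
bits b7..b0 = 10111000 = 184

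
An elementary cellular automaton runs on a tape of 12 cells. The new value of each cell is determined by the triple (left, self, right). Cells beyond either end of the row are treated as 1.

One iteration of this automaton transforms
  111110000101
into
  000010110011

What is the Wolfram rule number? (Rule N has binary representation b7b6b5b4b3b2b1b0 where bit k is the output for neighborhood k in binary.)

105

position 0: 111 → 0  (bit 7 = 0)
position 4: 110 → 1  (bit 6 = 1)
position 10: 101 → 1  (bit 5 = 1)
position 5: 100 → 0  (bit 4 = 0)
position 11: 011 → 1  (bit 3 = 1)
position 9: 010 → 0  (bit 2 = 0)
position 8: 001 → 0  (bit 1 = 0)
position 6: 000 → 1  (bit 0 = 1)
bits b7..b0 = 01101001 = 105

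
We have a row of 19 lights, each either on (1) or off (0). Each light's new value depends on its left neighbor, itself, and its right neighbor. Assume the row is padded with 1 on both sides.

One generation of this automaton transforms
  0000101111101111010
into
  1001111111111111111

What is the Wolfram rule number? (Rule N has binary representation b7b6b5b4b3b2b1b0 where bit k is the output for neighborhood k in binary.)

position 7: 111 → 1  (bit 7 = 1)
position 10: 110 → 1  (bit 6 = 1)
position 5: 101 → 1  (bit 5 = 1)
position 0: 100 → 1  (bit 4 = 1)
position 6: 011 → 1  (bit 3 = 1)
position 4: 010 → 1  (bit 2 = 1)
position 3: 001 → 1  (bit 1 = 1)
position 1: 000 → 0  (bit 0 = 0)
bits b7..b0 = 11111110 = 254

254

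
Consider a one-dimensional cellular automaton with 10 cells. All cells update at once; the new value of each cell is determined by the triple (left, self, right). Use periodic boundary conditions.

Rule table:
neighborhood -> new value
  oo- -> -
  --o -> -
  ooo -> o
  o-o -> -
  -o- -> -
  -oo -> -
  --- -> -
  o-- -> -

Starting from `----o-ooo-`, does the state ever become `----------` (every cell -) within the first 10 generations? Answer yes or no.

generation 1: -------o--
generation 2: ----------
all cells are - at generation 2

yes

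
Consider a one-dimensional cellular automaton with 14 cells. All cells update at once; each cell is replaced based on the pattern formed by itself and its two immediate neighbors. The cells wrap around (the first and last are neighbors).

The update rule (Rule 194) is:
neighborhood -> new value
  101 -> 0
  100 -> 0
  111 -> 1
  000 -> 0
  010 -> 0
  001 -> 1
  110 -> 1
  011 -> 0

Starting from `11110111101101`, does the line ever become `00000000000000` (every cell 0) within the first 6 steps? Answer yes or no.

no

11110011100100
01110101101001
00110000100010
01010001000100
10000010001000
00000100010001
step 6 is 00000100010001, still not uniform 0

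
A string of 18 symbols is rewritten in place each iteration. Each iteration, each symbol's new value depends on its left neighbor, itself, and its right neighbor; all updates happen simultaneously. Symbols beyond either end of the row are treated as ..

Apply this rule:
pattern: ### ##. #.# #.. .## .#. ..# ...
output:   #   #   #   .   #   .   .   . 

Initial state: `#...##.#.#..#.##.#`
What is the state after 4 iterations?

....####.....####.

....###.#....####.
....####.....####.
....####.....####.  (fixed point — unchanged through iteration 4)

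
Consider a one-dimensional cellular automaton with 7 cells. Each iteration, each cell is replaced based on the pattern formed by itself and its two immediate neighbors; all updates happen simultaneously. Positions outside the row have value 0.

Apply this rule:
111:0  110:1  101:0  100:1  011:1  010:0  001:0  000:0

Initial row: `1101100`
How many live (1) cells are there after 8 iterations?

1101110
1101011
1100011
1110011
1011011
0011011
0011011  (fixed point — unchanged through iteration 8)
count of 1: 4

4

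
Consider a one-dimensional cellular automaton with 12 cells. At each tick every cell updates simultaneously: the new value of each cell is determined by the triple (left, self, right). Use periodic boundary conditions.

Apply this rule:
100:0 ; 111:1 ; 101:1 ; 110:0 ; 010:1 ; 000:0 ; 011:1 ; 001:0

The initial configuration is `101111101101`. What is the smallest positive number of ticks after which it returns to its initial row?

011111011011
111110110110
111101101101
111011011011
110110110111
101101101111
011011011111
110110111110
101101111101
011011111011
110111110110
101111101101

12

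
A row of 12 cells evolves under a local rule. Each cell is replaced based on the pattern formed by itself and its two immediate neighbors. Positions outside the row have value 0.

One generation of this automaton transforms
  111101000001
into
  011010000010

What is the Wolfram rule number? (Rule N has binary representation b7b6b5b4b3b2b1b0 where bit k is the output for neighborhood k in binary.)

162

position 1: 111 → 1  (bit 7 = 1)
position 3: 110 → 0  (bit 6 = 0)
position 4: 101 → 1  (bit 5 = 1)
position 6: 100 → 0  (bit 4 = 0)
position 0: 011 → 0  (bit 3 = 0)
position 5: 010 → 0  (bit 2 = 0)
position 10: 001 → 1  (bit 1 = 1)
position 7: 000 → 0  (bit 0 = 0)
bits b7..b0 = 10100010 = 162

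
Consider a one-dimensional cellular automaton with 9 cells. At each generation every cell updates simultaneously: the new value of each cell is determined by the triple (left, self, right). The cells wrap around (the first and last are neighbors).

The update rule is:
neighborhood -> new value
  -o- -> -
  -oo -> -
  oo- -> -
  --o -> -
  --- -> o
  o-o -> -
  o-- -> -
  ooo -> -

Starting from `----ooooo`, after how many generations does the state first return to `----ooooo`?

2

-oo------
----ooooo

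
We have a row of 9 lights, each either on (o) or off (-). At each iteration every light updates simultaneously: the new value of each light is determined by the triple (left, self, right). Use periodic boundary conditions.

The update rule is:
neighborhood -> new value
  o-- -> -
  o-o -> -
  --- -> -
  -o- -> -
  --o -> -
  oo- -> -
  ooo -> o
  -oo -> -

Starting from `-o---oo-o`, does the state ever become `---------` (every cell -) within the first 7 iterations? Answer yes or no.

yes

iteration 1: ---------
all cells are - at iteration 1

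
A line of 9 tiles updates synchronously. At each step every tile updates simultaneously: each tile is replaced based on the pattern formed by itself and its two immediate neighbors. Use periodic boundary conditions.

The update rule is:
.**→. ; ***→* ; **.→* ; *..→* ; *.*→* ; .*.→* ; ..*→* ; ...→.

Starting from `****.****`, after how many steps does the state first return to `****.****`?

*****.***
******.**
*******.*
********.
.********
*.*******
**.******
***.*****
****.****

9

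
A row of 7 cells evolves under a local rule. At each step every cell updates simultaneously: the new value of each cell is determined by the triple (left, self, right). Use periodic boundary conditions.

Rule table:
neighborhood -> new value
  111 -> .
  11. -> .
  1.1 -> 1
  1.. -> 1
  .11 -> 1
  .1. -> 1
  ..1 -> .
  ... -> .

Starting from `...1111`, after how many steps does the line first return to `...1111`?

7

step 1: 1..1...
step 2: 11.11..
step 3: 1.11.1.
step 4: 111.111
step 5: ...11..
step 6: ...1.1.
step 7: ...1111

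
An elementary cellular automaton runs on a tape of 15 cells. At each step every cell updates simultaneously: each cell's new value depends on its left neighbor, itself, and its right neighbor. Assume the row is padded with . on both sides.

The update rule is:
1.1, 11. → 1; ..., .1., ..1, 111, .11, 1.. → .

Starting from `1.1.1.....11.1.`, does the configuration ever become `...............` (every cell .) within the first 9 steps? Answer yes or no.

step 1: .1.1.......11..
step 2: ..1.........1..
step 3: ...............
all cells are . at step 3

yes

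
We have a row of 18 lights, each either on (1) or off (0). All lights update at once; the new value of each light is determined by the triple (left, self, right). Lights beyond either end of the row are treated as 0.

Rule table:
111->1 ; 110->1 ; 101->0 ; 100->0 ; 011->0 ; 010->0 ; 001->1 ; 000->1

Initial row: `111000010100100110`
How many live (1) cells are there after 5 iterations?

9

011011100001001010
101001101110010000
000010100110100111
111100001010001011
011101110000110001
count of 1: 9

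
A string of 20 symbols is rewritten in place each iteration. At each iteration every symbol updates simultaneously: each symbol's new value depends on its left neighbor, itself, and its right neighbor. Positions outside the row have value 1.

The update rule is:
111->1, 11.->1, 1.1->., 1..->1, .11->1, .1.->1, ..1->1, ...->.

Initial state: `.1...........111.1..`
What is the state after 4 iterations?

iteration 1: .11.........1111.111
iteration 2: .111.......11111.111
iteration 3: .1111.....111111.111
iteration 4: .11111...1111111.111

.11111...1111111.111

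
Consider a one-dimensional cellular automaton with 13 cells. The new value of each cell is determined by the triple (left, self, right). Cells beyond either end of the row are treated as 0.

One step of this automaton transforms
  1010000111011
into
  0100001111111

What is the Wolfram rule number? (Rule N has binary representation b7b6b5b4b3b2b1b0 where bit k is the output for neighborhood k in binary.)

position 8: 111 → 1  (bit 7 = 1)
position 9: 110 → 1  (bit 6 = 1)
position 1: 101 → 1  (bit 5 = 1)
position 3: 100 → 0  (bit 4 = 0)
position 7: 011 → 1  (bit 3 = 1)
position 0: 010 → 0  (bit 2 = 0)
position 6: 001 → 1  (bit 1 = 1)
position 4: 000 → 0  (bit 0 = 0)
bits b7..b0 = 11101010 = 234

234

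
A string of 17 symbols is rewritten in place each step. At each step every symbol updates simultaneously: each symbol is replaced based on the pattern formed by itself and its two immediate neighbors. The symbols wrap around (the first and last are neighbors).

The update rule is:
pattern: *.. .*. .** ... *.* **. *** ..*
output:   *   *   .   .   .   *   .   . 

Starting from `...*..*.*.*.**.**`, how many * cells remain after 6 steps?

9

*..**.*.*.*..*..*
**..*.*.*.**.**..
.**.*.*.*..*..**.
..*.*.*.**.**..**
*.*.*.*..*..**..*
*.*.*.**.**..**..
count of *: 9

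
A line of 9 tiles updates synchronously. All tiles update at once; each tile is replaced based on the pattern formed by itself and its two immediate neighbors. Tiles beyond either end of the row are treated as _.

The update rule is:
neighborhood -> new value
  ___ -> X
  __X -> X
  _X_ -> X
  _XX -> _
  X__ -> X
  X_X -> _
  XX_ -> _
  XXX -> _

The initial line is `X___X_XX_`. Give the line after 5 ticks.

XXXXX___X
_____XXXX
XXXXX____
_____XXXX  (repeats tick 2; period 2)
tick 5: XXXXX____

XXXXX____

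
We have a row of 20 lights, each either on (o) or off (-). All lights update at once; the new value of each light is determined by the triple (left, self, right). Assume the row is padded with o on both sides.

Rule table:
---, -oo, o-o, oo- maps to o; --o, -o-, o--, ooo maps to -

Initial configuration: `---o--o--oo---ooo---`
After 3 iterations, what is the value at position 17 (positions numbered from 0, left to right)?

-

-o-------oo-o-o-o-o-
o--ooooo-ooo-o-o-o-o
o--o---ooo-oo-o-o-oo
position 17 holds -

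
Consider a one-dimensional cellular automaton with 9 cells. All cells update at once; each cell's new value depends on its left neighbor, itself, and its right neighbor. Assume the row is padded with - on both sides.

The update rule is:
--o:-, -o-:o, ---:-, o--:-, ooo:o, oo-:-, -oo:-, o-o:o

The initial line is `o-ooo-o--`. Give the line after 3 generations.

oo-o-oo--
--ooo----
---o-----

---o-----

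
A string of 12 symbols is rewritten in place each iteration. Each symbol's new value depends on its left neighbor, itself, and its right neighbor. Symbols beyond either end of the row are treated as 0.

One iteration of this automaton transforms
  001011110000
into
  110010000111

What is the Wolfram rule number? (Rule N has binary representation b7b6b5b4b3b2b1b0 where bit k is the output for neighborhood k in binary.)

position 5: 111 → 0  (bit 7 = 0)
position 7: 110 → 0  (bit 6 = 0)
position 3: 101 → 0  (bit 5 = 0)
position 8: 100 → 0  (bit 4 = 0)
position 4: 011 → 1  (bit 3 = 1)
position 2: 010 → 0  (bit 2 = 0)
position 1: 001 → 1  (bit 1 = 1)
position 0: 000 → 1  (bit 0 = 1)
bits b7..b0 = 00001011 = 11

11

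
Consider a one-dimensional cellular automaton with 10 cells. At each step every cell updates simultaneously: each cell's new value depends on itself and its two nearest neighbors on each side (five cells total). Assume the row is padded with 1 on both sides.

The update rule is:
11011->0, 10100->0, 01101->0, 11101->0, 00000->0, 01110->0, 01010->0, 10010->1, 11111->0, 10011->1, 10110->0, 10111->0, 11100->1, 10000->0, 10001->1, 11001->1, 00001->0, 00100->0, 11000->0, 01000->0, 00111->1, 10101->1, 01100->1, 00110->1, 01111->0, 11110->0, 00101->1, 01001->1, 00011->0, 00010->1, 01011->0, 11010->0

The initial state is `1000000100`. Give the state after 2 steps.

1000001011
1000011000

1000011000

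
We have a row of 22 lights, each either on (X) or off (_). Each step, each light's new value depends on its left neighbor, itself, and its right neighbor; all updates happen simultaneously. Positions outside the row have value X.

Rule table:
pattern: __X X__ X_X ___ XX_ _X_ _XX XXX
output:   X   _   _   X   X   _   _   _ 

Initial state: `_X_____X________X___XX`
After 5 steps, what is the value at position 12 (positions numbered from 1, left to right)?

X

___XXXX__XXXXXXX__XX__
_XX___X_X______X_X_X_X
__X_XX____XXXXX_______
_X___X_XXX____X_XXXXXX
___XX____X_XXX________
position 12 holds X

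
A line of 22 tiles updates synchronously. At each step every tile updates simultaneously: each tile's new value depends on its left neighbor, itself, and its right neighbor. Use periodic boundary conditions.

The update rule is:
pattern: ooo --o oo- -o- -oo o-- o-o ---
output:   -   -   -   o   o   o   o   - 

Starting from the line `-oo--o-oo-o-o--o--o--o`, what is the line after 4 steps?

oo-o-ooo-ooooo-oo-oo-o
--oooo--oo----oo-oo-oo
o-o---o-o-o---o-oo-oo-
oooo--oooooo--ooo-oo-o

oooo--oooooo--ooo-oo-o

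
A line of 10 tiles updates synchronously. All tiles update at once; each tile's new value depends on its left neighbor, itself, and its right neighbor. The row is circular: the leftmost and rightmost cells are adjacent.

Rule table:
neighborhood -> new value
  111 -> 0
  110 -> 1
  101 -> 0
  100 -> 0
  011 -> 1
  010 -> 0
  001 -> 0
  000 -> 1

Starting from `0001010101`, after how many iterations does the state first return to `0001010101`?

8

iteration 1: 0100000000
iteration 2: 0001111111
iteration 3: 0101000001
iteration 4: 0000011100
iteration 5: 1111010101
iteration 6: 0001000001
iteration 7: 0100011100
iteration 8: 0001010101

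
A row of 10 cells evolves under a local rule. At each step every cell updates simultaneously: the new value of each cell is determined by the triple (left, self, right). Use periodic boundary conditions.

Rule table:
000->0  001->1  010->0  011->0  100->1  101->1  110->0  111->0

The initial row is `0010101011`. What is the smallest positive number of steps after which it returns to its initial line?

2

1101010100
0010101011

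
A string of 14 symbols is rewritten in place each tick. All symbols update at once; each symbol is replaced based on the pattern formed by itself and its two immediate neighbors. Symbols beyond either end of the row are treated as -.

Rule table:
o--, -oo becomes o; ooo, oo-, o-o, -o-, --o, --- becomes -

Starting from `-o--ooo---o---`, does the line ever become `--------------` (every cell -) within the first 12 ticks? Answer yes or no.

yes

tick 1: --o-o--o---o--
tick 2: -----o--o---o-
tick 3: ------o--o---o
tick 4: -------o--o---
tick 5: --------o--o--
tick 6: ---------o--o-
tick 7: ----------o--o
tick 8: -----------o--
tick 9: ------------o-
tick 10: -------------o
tick 11: --------------
all cells are - at tick 11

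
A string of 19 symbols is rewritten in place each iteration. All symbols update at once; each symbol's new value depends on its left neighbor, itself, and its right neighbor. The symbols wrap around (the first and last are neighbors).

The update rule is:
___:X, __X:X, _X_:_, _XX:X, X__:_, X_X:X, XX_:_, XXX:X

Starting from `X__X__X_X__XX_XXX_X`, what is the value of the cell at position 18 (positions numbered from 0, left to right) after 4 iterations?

__X__X_X__XX_XXX_XX
_X__X_X__XX_XXX_XX_
X__X_X__XX_XXX_XX__
__X_X__XX_XXX_XX__X
position 18 holds X

X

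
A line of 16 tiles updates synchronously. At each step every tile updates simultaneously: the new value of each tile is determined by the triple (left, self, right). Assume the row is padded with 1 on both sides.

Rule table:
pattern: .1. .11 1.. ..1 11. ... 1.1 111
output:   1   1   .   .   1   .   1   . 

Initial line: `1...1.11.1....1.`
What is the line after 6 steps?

1...111111....11
1...1....1....1.
1...1....1....11
1...1....1....1.  (repeats step 2; period 2)
step 6: 1...1....1....1.

1...1....1....1.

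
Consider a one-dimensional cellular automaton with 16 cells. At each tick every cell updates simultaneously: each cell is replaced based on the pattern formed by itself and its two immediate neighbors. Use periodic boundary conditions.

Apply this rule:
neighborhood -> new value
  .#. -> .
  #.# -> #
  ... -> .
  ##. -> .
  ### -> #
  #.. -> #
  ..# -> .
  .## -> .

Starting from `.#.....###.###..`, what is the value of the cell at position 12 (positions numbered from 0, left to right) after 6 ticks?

.

tick 1: ..#.....#.#.#.#.
tick 2: ...#.....#.#.#.#
tick 3: #...#.....#.#.#.
tick 4: .#...#.....#.#.#
tick 5: #.#...#.....#.#.
tick 6: .#.#...#.....#.#
position 12 holds .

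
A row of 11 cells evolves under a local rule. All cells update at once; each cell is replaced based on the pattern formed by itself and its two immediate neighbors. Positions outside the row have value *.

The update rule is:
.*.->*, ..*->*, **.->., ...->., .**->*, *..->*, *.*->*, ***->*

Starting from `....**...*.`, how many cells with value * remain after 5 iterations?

10

*..**.*.***
.***.******
***.*******
**.********
*.*********
count of *: 10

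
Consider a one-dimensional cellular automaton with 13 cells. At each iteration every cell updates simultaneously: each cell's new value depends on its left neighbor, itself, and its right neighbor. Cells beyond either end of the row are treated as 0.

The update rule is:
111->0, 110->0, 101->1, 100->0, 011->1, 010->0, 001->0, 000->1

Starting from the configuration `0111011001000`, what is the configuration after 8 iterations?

0100110000011
0000100111010
1110000100100
1000110000001
0010100111100
1001000100001
0000010001100
1111000101001

1111000101001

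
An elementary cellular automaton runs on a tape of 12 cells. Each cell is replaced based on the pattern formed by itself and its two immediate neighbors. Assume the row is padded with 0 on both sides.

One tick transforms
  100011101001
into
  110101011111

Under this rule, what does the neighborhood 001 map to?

1

At position 3 the neighborhood is 001; the next row has 1 there.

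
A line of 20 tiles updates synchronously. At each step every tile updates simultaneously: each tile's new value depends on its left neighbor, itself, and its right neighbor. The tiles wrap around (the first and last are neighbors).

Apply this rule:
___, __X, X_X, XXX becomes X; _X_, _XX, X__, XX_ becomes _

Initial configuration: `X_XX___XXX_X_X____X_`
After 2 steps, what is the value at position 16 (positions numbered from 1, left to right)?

_

_X___XX_X_X_X__XXX_X
X__XX__X_X_X__X_X_X_
position 16 holds _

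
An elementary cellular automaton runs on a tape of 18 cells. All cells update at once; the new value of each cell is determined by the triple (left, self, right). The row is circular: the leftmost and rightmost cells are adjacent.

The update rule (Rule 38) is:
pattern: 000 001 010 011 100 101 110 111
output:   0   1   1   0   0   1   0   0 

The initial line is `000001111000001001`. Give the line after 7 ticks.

000010000000011011
000110000000100100
001000000001101100
011000000010010000
100000000110110000
100000001001000001
000000011011000010

000000011011000010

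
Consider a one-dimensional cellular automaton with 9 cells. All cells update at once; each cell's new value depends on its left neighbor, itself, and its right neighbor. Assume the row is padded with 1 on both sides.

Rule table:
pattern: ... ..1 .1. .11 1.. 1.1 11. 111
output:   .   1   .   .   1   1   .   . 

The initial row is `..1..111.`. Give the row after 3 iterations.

11.11...1
..1..1.1.
11.11.1.1

11.11.1.1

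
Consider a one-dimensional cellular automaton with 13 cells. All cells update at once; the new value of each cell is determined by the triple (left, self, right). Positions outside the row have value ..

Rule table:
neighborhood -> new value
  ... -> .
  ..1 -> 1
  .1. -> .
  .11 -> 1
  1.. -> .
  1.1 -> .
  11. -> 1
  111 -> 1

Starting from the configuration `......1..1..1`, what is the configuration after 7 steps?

step 1: .....1..1..1.
step 2: ....1..1..1..
step 3: ...1..1..1...
step 4: ..1..1..1....
step 5: .1..1..1.....
step 6: 1..1..1......
step 7: ..1..1.......

..1..1.......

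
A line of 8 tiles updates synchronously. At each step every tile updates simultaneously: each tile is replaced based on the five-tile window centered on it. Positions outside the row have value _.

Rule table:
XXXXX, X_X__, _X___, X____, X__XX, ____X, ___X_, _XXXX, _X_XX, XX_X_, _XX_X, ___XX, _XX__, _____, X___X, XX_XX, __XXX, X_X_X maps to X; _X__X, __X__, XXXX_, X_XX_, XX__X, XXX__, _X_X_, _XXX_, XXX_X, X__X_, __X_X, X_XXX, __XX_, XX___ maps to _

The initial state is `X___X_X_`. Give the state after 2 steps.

XX___X_X

_XXX__XX
XX___X_X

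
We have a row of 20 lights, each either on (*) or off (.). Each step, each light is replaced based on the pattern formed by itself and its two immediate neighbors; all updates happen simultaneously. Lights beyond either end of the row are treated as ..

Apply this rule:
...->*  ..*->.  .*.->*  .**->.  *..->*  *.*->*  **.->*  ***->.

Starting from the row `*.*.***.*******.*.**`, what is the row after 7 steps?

**......****...***.*

step 1: ****..**......****.*
step 2: ...**..******....***
step 3: **..**......****...*
step 4: .**..******....***.*
step 5: ..**......****...***
step 6: *..******....***...*
step 7: **......****...***.*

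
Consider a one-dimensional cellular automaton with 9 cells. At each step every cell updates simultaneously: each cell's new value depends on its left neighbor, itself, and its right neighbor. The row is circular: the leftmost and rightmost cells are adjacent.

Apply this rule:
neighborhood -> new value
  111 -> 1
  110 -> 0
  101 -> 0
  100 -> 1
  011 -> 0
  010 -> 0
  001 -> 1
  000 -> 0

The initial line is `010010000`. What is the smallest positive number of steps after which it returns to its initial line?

101101000
000000101
100001000
010010101
001100000
010010000

6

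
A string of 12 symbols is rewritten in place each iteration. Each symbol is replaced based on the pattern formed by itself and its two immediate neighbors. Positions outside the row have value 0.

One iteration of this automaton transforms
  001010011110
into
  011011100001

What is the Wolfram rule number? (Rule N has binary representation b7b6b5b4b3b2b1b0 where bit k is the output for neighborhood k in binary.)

position 8: 111 → 0  (bit 7 = 0)
position 10: 110 → 0  (bit 6 = 0)
position 3: 101 → 0  (bit 5 = 0)
position 5: 100 → 1  (bit 4 = 1)
position 7: 011 → 0  (bit 3 = 0)
position 2: 010 → 1  (bit 2 = 1)
position 1: 001 → 1  (bit 1 = 1)
position 0: 000 → 0  (bit 0 = 0)
bits b7..b0 = 00010110 = 22

22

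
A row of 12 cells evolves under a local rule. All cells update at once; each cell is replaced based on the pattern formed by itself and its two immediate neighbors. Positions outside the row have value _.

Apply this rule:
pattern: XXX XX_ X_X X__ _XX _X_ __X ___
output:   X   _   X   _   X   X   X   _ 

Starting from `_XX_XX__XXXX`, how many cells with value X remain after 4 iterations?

6

XX_XX__XXXX_
X_XX__XXXX__
XXX__XXXX___
XX__XXXX____
count of X: 6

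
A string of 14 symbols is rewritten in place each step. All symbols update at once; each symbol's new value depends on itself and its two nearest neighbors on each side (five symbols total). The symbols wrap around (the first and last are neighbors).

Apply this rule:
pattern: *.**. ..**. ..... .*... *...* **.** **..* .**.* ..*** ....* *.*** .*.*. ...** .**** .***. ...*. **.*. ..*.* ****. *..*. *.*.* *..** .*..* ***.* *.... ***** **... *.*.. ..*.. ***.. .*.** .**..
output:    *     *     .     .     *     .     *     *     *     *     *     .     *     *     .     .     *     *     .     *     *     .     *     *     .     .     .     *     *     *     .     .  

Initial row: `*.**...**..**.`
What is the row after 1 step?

*.*..***.*.***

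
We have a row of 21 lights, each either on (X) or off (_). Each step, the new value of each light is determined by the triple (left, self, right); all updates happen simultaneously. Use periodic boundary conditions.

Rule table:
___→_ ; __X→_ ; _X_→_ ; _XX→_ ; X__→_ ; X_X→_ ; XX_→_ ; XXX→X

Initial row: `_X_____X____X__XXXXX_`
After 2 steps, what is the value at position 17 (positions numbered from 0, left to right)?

X

step 1: ________________XXX__
step 2: _________________X___
position 17 holds X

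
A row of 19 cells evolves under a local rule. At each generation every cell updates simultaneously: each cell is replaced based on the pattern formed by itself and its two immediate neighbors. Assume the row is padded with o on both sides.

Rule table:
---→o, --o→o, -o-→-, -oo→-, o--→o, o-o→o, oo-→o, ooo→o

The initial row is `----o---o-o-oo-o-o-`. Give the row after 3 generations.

oooooo-ooo-o-o-oo-o

oooo-ooo-o-o-oo-o-o
ooooo-ooo-o-o-oo-o-
oooooo-ooo-o-o-oo-o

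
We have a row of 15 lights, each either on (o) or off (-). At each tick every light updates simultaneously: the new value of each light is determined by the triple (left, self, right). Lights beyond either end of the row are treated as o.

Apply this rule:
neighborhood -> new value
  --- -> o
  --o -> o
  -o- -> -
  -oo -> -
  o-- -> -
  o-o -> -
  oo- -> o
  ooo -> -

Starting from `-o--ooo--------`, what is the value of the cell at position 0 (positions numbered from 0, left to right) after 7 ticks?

-

---o--o-ooooooo
-oo--o---------
--o-o--oooooooo
-o----o--------
---ooo--ooooooo
-oo--o-o-------
--o-o----oooooo
position 0 holds -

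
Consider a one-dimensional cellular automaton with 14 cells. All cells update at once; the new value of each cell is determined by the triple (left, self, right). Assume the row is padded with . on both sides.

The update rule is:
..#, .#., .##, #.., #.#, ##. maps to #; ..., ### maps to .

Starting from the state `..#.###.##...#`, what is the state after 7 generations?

#....##....###

.####.#####.##
##..###...####
#####.##.##..#
#...##########
##.##........#
######......##
#....##....###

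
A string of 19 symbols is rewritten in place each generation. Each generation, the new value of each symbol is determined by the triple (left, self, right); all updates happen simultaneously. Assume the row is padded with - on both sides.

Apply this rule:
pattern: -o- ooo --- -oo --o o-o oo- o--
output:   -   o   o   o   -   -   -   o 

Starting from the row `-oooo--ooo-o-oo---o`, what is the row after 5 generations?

-ooo-o-oo----o-oo--
-oo----o-ooo---o-oo
-o-ooo---oo-oo---o-
---oo-oo-o--o-oo--o
oo-o--o---o---o-o--

oo-o--o---o---o-o--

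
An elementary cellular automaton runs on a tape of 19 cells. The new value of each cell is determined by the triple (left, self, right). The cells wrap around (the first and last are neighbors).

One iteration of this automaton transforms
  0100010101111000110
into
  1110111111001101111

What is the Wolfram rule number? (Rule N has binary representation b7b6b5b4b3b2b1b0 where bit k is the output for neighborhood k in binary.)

position 10: 111 → 0  (bit 7 = 0)
position 12: 110 → 1  (bit 6 = 1)
position 6: 101 → 1  (bit 5 = 1)
position 2: 100 → 1  (bit 4 = 1)
position 9: 011 → 1  (bit 3 = 1)
position 1: 010 → 1  (bit 2 = 1)
position 0: 001 → 1  (bit 1 = 1)
position 3: 000 → 0  (bit 0 = 0)
bits b7..b0 = 01111110 = 126

126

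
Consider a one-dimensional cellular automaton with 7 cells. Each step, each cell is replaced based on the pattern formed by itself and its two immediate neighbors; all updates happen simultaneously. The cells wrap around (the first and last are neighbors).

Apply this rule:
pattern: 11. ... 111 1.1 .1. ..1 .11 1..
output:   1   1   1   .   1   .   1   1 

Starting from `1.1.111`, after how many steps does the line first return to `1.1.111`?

1.1.111

1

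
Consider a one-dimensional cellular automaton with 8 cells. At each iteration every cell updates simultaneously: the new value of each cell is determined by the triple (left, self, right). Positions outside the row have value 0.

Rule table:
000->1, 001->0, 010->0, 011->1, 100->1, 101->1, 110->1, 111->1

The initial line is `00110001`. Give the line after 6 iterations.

01111111

iteration 1: 10111100
iteration 2: 01111111
iteration 3: 01111111  (fixed point — unchanged through iteration 6)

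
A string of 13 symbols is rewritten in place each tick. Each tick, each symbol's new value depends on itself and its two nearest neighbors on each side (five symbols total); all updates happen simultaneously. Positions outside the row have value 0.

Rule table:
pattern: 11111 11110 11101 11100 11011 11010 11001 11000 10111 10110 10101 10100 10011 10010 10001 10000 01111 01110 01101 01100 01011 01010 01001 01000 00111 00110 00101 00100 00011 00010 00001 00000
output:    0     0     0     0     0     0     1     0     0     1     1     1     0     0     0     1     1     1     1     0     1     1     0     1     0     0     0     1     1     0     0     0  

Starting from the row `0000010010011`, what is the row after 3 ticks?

0000010001001

0000010010000
0000010011100
0000010001001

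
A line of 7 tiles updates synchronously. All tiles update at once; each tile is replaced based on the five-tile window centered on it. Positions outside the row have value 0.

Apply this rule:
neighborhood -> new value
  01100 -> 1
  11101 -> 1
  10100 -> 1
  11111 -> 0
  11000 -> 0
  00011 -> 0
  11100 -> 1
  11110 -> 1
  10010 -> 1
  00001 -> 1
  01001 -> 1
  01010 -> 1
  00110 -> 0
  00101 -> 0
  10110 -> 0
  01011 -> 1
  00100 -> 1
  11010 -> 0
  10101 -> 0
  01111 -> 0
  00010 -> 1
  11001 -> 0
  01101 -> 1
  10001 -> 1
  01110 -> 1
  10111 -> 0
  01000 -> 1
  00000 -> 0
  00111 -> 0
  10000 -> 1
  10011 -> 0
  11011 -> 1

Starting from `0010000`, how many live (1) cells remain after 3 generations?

1111100
0001101
0100101
count of 1: 3

3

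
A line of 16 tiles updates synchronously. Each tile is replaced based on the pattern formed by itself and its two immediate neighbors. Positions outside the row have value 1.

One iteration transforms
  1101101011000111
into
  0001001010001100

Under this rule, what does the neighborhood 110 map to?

At position 1 the neighborhood is 110; the next row has 0 there.

0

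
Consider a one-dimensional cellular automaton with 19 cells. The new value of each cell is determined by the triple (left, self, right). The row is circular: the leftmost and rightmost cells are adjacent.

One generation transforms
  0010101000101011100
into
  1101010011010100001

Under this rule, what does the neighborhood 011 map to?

0

At position 14 the neighborhood is 011; the next row has 0 there.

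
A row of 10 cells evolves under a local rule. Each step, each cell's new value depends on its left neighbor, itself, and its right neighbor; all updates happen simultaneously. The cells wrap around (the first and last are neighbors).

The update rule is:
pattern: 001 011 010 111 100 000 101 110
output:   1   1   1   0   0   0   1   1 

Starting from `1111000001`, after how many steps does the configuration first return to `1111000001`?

0001000011
0011000111
0111001101
1101011111
0111110000
1100010000
1100110001
0101110011
1111010111
0001111100
0011000100
0111001100
1101011100
1111110101
0000011111
0000110001
0001110011
0011010111
0111111101
1100000111
0100001100
1100011100
1100110101
0101111111
1111000001

25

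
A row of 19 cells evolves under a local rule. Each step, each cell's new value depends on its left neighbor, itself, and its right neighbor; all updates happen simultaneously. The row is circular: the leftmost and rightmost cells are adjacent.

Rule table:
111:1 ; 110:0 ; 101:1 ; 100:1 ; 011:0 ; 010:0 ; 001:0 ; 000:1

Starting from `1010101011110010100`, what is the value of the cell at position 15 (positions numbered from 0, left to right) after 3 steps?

step 1: 0101010101101001010
step 2: 0010101010010100101
step 3: 1001010101001010010
position 15 holds 0

0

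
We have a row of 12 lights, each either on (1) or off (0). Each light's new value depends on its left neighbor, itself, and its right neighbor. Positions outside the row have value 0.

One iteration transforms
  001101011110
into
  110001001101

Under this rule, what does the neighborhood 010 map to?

At position 5 the neighborhood is 010; the next row has 1 there.

1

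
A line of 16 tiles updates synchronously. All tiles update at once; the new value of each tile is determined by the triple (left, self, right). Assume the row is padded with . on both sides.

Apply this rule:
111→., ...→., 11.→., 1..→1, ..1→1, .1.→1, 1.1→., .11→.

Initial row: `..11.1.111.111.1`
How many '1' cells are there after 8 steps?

3

.1...1.........1
111.111.......11
.......1.....1..
......111...111.
.....1...1.1...1
....111.11.11.11
...1............
..111...........
count of 1: 3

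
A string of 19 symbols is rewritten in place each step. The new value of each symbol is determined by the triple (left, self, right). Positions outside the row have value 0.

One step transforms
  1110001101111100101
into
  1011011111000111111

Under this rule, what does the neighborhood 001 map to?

At position 5 the neighborhood is 001; the next row has 1 there.

1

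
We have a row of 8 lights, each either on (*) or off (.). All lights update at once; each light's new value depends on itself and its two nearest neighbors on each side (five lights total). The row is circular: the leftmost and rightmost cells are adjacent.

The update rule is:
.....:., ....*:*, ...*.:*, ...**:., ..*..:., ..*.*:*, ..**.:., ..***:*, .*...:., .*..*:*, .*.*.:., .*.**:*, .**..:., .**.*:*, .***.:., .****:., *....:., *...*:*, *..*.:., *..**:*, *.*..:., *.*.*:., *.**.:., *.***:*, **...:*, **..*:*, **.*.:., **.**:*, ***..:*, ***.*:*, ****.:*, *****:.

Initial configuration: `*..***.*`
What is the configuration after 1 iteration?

.***.**.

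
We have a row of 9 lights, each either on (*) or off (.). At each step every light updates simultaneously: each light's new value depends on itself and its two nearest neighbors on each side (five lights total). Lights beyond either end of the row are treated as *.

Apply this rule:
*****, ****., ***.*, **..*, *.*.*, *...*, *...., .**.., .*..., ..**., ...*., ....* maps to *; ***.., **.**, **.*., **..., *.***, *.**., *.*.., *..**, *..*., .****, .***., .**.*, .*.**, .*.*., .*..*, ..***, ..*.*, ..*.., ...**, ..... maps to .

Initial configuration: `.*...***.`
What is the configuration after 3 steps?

*.....**.

..**...*.
*.**.**..
*.....**.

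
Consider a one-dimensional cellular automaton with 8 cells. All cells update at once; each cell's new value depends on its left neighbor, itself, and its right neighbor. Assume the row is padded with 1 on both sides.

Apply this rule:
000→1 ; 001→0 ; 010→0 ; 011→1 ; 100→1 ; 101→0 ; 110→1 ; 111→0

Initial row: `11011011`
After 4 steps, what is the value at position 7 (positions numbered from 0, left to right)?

0

01011010
00011000
11011110
01010010
position 7 holds 0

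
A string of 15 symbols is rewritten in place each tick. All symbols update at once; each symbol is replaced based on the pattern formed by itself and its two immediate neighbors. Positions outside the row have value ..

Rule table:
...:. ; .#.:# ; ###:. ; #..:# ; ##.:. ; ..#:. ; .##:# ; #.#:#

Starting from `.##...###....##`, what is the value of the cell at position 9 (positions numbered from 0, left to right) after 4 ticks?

.

.#.#..#..#...#.
.####.##.##..##
.#...##.##.#.#.
.##..#.##.#####
position 9 holds .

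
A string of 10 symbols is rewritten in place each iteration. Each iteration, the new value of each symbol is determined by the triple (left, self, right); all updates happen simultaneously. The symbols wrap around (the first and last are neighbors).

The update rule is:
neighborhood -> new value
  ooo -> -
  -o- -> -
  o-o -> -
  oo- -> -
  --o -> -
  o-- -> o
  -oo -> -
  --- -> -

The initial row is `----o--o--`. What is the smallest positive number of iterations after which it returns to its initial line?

-----o--o-
------o--o
o------o--
-o------o-
--o------o
o--o------
-o--o-----
--o--o----
---o--o---
----o--o--

10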